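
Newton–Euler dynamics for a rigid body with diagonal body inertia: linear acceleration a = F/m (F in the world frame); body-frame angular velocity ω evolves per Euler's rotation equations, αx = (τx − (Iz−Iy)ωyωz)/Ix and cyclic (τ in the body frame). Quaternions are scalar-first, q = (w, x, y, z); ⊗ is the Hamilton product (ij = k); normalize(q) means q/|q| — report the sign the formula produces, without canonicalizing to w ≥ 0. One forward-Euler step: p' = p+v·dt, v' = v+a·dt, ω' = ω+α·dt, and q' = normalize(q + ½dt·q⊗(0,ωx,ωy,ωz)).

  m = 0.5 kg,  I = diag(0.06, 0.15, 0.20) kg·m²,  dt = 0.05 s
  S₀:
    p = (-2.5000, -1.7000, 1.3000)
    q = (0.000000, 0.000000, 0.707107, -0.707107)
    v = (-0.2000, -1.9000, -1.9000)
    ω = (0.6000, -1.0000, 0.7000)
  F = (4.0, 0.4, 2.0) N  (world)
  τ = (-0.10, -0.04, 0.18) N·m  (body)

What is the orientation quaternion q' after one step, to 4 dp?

q' = (0.0300, -0.0053, 0.6961, -0.7173)

2q̇ = q⊗(0,ω) = (1.2020819, -0.2121321, -0.4242642, -0.4242642)
updated quaternion q' = (0.0300, -0.0053, 0.6961, -0.7173)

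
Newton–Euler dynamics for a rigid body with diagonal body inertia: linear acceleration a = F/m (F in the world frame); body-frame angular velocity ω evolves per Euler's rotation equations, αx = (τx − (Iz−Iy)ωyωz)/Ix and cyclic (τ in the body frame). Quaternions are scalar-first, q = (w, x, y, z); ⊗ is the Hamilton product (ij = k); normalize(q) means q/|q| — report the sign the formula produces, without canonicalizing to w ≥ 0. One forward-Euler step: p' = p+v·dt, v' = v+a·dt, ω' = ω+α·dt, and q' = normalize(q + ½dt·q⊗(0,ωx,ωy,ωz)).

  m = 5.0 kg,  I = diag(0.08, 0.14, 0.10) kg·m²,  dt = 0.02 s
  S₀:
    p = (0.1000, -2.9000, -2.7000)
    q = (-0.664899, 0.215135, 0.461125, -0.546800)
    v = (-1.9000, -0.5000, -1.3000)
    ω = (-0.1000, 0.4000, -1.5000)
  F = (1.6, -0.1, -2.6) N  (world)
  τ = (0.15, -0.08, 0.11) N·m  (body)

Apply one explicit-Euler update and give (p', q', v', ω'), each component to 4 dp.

p' = (0.0620, -2.9100, -2.7260)
q' = (-0.6746, 0.2110, 0.4622, -0.5354)
v' = (-1.8936, -0.5004, -1.3104)
ω' = (-0.0685, 0.3890, -1.4775)

linear accel F/m = (0.3200, -0.0200, -0.5200)
p' = p + v·dt = (0.0620, -2.9100, -2.7260)
v' = v + a·dt = (-1.8936, -0.5004, -1.3104)
ω×(Iω) gyroscopic = (0.0240, -0.0030, -0.0024)
α = I⁻¹(τ − ω×Iω) = (1.5750, -0.5500, 1.1240)
new body rate ω' = (-0.0685, 0.3890, -1.4775)
2q̇ = q⊗(0,ω) = (-0.9831365, -0.4064776, 0.1114229, 1.1295150)
q' = normalize(q + ½dt·q⊗(0,ω)) = (-0.6746, 0.2110, 0.4622, -0.5354)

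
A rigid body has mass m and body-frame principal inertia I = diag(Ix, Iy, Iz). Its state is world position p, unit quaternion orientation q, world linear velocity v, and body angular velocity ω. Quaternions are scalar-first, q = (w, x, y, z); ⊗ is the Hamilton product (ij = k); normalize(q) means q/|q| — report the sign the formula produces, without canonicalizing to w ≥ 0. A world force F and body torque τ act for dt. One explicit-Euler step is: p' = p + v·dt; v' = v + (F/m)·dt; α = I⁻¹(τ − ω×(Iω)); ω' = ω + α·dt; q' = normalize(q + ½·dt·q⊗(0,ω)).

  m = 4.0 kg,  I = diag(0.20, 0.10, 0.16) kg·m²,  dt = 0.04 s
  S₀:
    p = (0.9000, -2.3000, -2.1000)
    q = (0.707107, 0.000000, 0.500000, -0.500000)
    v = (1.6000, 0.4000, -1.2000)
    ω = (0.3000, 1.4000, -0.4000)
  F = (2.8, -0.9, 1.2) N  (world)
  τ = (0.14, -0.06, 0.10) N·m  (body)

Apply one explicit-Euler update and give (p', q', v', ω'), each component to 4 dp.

p' = (0.9640, -2.2840, -2.1480)
q' = (0.6888, 0.0142, 0.5166, -0.5084)
v' = (1.6280, 0.3910, -1.1880)
ω' = (0.3347, 1.3779, -0.3645)

α = I⁻¹(τ − ω×Iω) = (0.8680, -0.5520, 0.8875)
ω' = ω + α·dt = (0.3347, 1.3779, -0.3645)
q⊗(0,ω) = (-0.9000000, 0.7121321, 0.8399498, -0.4328428)
q' = normalize(q + ½dt·q⊗(0,ω)) = (0.6888, 0.0142, 0.5166, -0.5084)
p' = p + v·dt = (0.9640, -2.2840, -2.1480)
new velocity v' = (1.6280, 0.3910, -1.1880)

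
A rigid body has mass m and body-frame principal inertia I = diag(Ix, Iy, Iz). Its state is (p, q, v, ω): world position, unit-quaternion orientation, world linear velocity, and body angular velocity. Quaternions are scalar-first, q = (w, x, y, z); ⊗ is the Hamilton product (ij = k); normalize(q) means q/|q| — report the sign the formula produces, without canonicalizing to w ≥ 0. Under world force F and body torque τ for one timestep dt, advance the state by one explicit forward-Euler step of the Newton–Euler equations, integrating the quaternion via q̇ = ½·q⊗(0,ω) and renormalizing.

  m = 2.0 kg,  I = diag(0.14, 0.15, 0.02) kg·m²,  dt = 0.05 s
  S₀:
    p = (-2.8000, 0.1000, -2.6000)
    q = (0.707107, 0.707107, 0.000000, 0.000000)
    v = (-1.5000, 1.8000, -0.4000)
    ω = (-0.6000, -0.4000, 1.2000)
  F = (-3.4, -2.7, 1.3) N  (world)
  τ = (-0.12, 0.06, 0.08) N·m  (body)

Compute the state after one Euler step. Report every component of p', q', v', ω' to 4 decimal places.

p' = (-2.8750, 0.1900, -2.6200)
q' = (0.7173, 0.6961, -0.0283, 0.0141)
v' = (-1.5850, 1.7325, -0.3675)
ω' = (-0.6651, -0.3512, 1.3940)

(τ − ω×Iω)/I = (-1.3029, 0.9760, 3.8800)
ω + α·dt = (-0.6651, -0.3512, 1.3940)
q⊗(0,ω) = (0.4242642, -0.4242642, -1.1313712, 0.5656856)
q + ½dt·q⊗(0,ω), renormalized = (0.7173, 0.6961, -0.0283, 0.0141)
p + v·dt = (-2.8750, 0.1900, -2.6200)
v' = v + a·dt = (-1.5850, 1.7325, -0.3675)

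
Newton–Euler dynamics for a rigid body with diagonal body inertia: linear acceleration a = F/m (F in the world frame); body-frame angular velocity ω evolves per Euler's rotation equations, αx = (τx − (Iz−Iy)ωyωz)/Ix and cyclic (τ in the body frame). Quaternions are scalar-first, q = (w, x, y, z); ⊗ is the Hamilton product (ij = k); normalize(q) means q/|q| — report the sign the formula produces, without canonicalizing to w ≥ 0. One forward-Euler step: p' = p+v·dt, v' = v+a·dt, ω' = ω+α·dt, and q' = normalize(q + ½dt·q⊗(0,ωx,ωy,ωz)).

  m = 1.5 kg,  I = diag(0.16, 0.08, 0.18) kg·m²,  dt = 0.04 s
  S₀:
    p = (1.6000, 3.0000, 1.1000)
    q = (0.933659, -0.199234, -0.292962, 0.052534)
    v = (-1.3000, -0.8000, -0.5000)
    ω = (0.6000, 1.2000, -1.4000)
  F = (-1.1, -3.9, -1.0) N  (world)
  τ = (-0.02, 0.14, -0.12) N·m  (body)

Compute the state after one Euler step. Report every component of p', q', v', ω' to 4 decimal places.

p' = (1.5480, 2.9680, 1.0800)
q' = (0.9438, -0.1810, -0.2753, 0.0251)
v' = (-1.3293, -0.9040, -0.5267)
ω' = (0.6370, 1.2616, -1.4139)

α = I⁻¹(τ − ω×Iω) = (0.9250, 1.5400, -0.3467)
ω + α·dt = (0.6370, 1.2616, -1.4139)
2q̇ = q⊗(0,ω) = (0.5446424, 0.9073014, 0.8729836, -1.3704262)
updated quaternion q' = (0.9438, -0.1810, -0.2753, 0.0251)
linear accel F/m = (-0.7333, -2.6000, -0.6667)
p + v·dt = (1.5480, 2.9680, 1.0800)
new velocity v' = (-1.3293, -0.9040, -0.5267)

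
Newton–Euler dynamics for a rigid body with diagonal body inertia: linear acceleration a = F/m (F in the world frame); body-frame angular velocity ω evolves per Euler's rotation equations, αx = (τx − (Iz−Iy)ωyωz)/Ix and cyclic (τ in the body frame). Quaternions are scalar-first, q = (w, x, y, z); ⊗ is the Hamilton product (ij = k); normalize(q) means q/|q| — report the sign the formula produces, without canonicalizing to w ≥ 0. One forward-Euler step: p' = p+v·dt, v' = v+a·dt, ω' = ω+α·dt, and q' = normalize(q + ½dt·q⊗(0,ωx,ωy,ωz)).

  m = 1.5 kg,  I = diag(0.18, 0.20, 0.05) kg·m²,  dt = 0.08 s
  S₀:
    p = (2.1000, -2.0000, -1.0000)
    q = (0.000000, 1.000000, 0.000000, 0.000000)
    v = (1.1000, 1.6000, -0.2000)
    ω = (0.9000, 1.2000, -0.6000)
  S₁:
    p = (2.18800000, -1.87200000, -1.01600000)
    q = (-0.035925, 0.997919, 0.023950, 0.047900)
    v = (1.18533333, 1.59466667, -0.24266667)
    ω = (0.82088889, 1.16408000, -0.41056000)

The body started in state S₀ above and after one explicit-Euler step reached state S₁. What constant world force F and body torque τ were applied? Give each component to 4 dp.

Δω = ω₁−ω₀ = (-0.07911111, -0.03592000, 0.18944000)
gyro term ω₀×Iω₀ = (0.1080, -0.0702, 0.0216)
τ = I·(Δω/dt) + ω₀×(Iω₀) = (-0.0700, -0.1600, 0.1400)
Δv = v₁−v₀ = (0.08533333, -0.00533333, -0.04266667)
F = m·Δv/dt = (1.6000, -0.1000, -0.8000)

F = (1.6000, -0.1000, -0.8000)
τ = (-0.0700, -0.1600, 0.1400)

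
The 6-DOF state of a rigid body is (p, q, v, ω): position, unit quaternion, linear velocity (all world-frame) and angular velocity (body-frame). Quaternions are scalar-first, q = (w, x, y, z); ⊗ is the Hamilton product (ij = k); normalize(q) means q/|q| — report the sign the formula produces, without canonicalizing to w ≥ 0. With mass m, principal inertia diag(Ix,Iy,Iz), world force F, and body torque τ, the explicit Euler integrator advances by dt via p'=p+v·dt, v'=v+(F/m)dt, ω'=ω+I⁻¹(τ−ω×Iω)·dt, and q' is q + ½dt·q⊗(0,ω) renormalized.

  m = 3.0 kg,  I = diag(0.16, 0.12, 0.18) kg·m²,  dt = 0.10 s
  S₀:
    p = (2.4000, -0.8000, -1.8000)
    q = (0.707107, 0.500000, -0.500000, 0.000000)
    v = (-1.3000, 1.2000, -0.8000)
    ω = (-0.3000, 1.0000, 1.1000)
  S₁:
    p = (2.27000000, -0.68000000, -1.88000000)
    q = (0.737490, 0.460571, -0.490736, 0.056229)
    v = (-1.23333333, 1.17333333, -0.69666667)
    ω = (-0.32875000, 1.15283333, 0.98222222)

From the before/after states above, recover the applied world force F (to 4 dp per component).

F = (2.0000, -0.8000, 3.1000)

Δv = v₁−v₀ = (0.06666667, -0.02666667, 0.10333333)
F = m·Δv/dt = (2.0000, -0.8000, 3.1000)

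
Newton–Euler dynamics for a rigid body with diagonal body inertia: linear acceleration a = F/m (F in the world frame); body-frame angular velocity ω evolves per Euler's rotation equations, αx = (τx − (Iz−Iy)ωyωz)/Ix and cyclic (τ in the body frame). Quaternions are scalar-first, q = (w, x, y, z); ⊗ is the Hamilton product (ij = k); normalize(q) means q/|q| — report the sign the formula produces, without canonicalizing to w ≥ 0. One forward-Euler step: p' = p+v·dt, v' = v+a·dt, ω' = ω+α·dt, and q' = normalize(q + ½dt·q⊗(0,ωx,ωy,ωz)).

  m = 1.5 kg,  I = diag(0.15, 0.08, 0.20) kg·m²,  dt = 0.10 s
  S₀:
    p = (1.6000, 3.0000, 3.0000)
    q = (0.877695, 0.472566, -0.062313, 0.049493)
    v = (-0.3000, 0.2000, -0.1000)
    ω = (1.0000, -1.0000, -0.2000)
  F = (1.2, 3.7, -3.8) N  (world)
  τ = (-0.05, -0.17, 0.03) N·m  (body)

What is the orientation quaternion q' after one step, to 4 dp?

q' = (0.8493, 0.5182, -0.0987, 0.0202)

q⊗(0,ω) = (-0.5249804, 0.9396506, -0.7336888, -0.5857920)
updated quaternion q' = (0.8493, 0.5182, -0.0987, 0.0202)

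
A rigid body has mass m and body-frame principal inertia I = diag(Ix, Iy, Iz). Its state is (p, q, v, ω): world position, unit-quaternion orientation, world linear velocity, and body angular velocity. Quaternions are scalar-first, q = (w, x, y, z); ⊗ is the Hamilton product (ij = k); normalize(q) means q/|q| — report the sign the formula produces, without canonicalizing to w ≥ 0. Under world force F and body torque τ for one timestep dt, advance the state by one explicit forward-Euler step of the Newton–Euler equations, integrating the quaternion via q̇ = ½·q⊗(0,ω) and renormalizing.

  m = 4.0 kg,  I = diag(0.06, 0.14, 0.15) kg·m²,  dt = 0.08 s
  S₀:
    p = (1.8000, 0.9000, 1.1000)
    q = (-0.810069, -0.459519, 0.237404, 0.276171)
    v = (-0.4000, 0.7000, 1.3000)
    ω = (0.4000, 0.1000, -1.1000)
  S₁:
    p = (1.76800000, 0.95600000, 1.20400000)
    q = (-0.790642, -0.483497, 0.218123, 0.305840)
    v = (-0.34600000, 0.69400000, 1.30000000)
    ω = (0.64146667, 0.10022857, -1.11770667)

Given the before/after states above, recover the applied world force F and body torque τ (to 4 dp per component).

F = (2.7000, -0.3000, 0.0000)
τ = (0.1800, 0.0400, -0.0300)

velocity change Δv = (0.05400000, -0.00600000, 0.00000000)
F = m·Δv/dt = (2.7000, -0.3000, 0.0000)
Δω = ω₁−ω₀ = (0.24146667, 0.00022857, -0.01770667)
gyro term ω₀×Iω₀ = (-0.0011, 0.0396, 0.0032)
applied torque τ = (0.1800, 0.0400, -0.0300)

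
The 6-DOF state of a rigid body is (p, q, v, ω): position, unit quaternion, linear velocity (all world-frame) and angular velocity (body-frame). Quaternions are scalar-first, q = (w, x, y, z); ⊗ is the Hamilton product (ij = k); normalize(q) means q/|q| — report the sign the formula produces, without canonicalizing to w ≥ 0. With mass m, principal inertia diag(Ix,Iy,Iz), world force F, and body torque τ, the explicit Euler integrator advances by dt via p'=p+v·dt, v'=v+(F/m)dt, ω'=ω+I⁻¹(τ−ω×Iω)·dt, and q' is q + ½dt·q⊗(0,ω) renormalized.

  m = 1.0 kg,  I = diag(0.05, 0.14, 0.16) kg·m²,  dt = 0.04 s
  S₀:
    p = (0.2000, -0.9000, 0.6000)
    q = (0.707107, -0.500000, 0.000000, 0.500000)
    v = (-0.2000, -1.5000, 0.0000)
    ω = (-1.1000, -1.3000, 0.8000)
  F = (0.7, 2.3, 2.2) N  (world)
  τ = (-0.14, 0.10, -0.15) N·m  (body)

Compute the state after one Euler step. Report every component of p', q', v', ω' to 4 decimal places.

a = F/m = (0.7000, 2.3000, 2.2000)
p' = p + v·dt = (0.1920, -0.9600, 0.6000)
v + (F/m)dt = (-0.1720, -1.4080, 0.0880)
precession coupling ω×(Iω) = (-0.0208, 0.0968, 0.1287)
angular accel α = (-2.3840, 0.0229, -1.7419)
ω' = ω + α·dt = (-1.1954, -1.2991, 0.7303)
Hamilton product q⊗(0,ω) = (-0.9500000, -0.1278177, -1.0692391, 1.2156856)
q + ½dt·q⊗(0,ω), renormalized = (0.6876, -0.5022, -0.0214, 0.5239)

p' = (0.1920, -0.9600, 0.6000)
q' = (0.6876, -0.5022, -0.0214, 0.5239)
v' = (-0.1720, -1.4080, 0.0880)
ω' = (-1.1954, -1.2991, 0.7303)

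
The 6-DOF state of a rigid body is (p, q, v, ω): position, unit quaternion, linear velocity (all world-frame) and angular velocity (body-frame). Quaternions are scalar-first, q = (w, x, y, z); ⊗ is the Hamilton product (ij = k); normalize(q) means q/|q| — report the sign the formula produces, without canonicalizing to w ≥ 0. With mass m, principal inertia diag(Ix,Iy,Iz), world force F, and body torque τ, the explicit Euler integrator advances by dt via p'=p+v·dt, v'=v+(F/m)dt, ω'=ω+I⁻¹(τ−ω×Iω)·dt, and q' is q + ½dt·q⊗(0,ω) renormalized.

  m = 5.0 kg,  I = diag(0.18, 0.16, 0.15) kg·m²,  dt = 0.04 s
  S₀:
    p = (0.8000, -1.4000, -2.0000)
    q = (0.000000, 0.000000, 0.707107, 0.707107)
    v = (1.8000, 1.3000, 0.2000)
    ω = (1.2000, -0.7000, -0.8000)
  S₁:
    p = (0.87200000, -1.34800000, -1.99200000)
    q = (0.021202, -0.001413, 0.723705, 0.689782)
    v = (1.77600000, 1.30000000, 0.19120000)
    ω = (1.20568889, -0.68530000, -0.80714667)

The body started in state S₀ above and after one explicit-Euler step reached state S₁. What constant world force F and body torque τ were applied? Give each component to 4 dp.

v₁ − v₀ = (-0.02400000, 0.00000000, -0.00880000)
applied force F = (-3.0000, 0.0000, -1.1000)
rate change Δω = (0.00568889, 0.01470000, -0.00714667)
gyro term ω₀×Iω₀ = (-0.0056, -0.0288, 0.0168)
applied torque τ = (0.0200, 0.0300, -0.0100)

F = (-3.0000, 0.0000, -1.1000)
τ = (0.0200, 0.0300, -0.0100)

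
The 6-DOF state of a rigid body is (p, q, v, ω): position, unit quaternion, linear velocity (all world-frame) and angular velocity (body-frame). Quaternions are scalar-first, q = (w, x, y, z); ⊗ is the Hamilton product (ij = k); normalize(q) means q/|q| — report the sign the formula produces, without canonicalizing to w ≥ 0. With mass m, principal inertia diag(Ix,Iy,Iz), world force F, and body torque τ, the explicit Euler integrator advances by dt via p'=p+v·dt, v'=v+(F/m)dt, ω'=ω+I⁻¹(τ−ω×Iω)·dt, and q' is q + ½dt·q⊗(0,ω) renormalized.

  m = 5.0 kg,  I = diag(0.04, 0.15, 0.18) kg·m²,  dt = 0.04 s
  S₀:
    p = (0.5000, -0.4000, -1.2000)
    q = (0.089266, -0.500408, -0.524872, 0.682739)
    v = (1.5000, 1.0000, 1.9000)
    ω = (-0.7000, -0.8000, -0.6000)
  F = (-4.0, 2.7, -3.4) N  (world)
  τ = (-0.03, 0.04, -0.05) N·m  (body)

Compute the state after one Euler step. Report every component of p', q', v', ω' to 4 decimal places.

α = I⁻¹(τ − ω×Iω) = (-1.1100, 0.6587, -0.6200)
ω + α·dt = (-0.7444, -0.7737, -0.6248)
2q̇ = q⊗(0,ω) = (-0.3605398, 0.7986282, -0.8495749, -0.0206436)
updated quaternion q' = (0.0820, -0.4843, -0.5417, 0.6821)
linear accel F/m = (-0.8000, 0.5400, -0.6800)
p + v·dt = (0.5600, -0.3600, -1.1240)
new velocity v' = (1.4680, 1.0216, 1.8728)

p' = (0.5600, -0.3600, -1.1240)
q' = (0.0820, -0.4843, -0.5417, 0.6821)
v' = (1.4680, 1.0216, 1.8728)
ω' = (-0.7444, -0.7737, -0.6248)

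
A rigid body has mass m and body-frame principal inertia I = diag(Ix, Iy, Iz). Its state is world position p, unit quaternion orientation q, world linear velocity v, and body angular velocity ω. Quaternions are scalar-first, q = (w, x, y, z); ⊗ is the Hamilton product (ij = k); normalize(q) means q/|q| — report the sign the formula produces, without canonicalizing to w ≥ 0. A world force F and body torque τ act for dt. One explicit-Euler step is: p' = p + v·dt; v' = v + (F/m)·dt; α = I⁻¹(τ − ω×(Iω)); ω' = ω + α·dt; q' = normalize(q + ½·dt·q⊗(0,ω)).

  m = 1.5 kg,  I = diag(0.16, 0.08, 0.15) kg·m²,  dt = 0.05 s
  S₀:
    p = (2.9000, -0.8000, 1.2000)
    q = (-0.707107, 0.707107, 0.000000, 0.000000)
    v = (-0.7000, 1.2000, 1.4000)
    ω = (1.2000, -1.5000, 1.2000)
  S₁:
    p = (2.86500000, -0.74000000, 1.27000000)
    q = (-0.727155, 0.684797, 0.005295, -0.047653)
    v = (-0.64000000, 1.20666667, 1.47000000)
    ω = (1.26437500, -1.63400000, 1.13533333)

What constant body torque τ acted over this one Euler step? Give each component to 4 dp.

Δω = ω₁−ω₀ = (0.06437500, -0.13400000, -0.06466667)
I·α + gyro = (0.0800, -0.2000, -0.0500)

τ = (0.0800, -0.2000, -0.0500)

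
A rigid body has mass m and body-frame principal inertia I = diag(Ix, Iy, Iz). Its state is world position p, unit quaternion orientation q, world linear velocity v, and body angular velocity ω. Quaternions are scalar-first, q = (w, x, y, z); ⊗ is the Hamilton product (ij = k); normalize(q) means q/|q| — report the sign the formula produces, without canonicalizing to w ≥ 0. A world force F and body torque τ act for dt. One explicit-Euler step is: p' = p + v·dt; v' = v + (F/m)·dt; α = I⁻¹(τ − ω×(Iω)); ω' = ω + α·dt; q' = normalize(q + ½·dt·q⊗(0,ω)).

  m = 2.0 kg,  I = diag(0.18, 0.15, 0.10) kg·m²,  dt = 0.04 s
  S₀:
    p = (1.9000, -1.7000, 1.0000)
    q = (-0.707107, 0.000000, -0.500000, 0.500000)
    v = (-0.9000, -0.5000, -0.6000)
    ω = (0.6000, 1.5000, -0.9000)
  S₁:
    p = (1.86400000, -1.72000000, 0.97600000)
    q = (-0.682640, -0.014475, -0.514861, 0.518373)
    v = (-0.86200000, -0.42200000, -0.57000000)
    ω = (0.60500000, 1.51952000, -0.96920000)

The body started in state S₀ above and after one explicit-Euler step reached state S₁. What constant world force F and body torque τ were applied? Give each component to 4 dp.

ω₁ − ω₀ = (0.00500000, 0.01952000, -0.06920000)
precession coupling = (0.0675, -0.0432, -0.0270)
τ = I·(Δω/dt) + ω₀×(Iω₀) = (0.0900, 0.0300, -0.2000)
velocity change Δv = (0.03800000, 0.07800000, 0.03000000)
m·(v₁−v₀)/dt = (1.9000, 3.9000, 1.5000)

F = (1.9000, 3.9000, 1.5000)
τ = (0.0900, 0.0300, -0.2000)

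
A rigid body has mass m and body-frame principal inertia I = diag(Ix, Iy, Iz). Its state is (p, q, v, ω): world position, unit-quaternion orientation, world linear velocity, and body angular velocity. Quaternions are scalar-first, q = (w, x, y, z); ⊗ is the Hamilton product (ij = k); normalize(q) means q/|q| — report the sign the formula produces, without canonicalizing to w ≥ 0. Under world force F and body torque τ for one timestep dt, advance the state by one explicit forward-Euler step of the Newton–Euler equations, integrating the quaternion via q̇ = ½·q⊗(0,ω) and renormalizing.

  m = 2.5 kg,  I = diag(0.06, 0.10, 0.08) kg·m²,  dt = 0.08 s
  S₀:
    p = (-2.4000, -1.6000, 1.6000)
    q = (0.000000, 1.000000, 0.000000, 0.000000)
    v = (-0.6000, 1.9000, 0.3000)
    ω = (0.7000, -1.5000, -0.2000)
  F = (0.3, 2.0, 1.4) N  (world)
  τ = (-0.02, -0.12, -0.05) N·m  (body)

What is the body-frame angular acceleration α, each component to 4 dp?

α = (-0.2333, -1.2280, -0.1000)

gyro term ω×Iω = (-0.0060, 0.0028, -0.0420)
α = I⁻¹(τ − ω×Iω) = (-0.2333, -1.2280, -0.1000)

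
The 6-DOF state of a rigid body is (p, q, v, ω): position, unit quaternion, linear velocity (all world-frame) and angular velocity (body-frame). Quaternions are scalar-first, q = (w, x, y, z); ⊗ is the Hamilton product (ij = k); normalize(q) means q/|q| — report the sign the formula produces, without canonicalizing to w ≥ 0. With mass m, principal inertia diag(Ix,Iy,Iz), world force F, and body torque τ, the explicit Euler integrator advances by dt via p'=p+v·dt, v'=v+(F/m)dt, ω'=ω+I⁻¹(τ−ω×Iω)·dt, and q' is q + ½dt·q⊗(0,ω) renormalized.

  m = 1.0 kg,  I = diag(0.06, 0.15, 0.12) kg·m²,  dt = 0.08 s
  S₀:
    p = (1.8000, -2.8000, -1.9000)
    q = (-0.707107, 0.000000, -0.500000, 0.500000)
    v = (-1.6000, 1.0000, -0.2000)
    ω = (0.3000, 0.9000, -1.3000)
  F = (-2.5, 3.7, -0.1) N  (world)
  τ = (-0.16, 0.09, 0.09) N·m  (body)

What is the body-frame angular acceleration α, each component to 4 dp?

α = (-3.2517, 0.4440, 0.5475)

gyro term ω×Iω = (0.0351, 0.0234, 0.0243)
α = I⁻¹(τ − ω×Iω) = (-3.2517, 0.4440, 0.5475)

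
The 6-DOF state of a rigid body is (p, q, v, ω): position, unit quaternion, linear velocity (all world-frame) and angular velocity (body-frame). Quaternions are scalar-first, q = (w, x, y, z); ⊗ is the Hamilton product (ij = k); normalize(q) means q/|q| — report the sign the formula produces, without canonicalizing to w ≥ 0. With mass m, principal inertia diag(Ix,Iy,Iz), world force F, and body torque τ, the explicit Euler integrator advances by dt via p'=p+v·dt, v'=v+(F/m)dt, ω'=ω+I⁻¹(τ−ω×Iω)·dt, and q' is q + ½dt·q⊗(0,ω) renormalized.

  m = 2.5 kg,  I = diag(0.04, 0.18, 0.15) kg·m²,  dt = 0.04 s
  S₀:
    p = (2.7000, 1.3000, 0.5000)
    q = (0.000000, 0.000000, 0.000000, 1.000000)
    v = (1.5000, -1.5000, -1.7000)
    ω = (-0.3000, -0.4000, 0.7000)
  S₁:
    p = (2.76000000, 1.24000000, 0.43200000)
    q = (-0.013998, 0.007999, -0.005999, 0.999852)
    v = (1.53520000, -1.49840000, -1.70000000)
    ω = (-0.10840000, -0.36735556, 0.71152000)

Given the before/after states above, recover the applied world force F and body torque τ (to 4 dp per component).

ω₁ − ω₀ = (0.19160000, 0.03264444, 0.01152000)
τ = I·(Δω/dt) + ω₀×(Iω₀) = (0.2000, 0.1700, 0.0600)
Δv = v₁−v₀ = (0.03520000, 0.00160000, 0.00000000)
applied force F = (2.2000, 0.1000, 0.0000)

F = (2.2000, 0.1000, 0.0000)
τ = (0.2000, 0.1700, 0.0600)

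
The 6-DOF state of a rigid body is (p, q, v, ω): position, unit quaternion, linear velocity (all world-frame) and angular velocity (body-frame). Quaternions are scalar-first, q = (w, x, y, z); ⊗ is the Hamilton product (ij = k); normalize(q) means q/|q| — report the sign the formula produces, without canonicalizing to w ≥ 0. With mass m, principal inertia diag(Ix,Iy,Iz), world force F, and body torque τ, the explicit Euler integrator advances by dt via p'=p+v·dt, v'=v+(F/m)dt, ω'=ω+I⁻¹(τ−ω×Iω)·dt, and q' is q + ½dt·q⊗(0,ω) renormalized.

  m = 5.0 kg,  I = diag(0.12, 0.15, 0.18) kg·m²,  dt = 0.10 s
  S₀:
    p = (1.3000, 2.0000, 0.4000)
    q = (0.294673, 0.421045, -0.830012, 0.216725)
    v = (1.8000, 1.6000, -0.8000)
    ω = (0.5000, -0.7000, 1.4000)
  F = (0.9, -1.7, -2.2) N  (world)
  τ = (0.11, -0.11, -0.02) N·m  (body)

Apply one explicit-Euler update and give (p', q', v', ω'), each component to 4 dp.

p' = (1.4800, 2.1600, 0.3200)
q' = (0.2391, 0.3766, -0.8615, 0.2425)
v' = (1.8180, 1.5660, -0.8440)
ω' = (0.6162, -0.7453, 1.3947)

gyro term ω×Iω = (-0.0294, -0.0420, -0.0105)
angular accel α = (1.1617, -0.4533, -0.0528)
ω' = ω + α·dt = (0.6162, -0.7453, 1.3947)
q⊗(0,ω) = (-1.0949459, -0.8629728, -0.6873716, 0.5328167)
updated quaternion q' = (0.2391, 0.3766, -0.8615, 0.2425)
a = F/m = (0.1800, -0.3400, -0.4400)
p + v·dt = (1.4800, 2.1600, 0.3200)
v + (F/m)dt = (1.8180, 1.5660, -0.8440)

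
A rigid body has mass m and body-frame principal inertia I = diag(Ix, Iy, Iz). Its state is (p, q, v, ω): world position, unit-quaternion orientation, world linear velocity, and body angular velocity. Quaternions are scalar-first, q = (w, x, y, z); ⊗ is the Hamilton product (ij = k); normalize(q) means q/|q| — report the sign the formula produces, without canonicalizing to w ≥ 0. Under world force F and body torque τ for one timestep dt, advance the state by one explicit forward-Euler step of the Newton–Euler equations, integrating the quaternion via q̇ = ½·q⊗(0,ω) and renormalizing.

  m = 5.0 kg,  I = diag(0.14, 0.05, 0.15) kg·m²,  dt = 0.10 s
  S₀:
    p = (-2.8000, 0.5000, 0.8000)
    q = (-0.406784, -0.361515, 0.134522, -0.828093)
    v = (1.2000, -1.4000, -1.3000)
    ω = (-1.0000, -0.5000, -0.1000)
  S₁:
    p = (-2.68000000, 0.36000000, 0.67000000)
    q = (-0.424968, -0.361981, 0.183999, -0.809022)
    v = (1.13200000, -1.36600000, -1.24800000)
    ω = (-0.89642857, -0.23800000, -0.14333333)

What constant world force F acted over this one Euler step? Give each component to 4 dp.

F = (-3.4000, 1.7000, 2.6000)

v₁ − v₀ = (-0.06800000, 0.03400000, 0.05200000)
F = m·Δv/dt = (-3.4000, 1.7000, 2.6000)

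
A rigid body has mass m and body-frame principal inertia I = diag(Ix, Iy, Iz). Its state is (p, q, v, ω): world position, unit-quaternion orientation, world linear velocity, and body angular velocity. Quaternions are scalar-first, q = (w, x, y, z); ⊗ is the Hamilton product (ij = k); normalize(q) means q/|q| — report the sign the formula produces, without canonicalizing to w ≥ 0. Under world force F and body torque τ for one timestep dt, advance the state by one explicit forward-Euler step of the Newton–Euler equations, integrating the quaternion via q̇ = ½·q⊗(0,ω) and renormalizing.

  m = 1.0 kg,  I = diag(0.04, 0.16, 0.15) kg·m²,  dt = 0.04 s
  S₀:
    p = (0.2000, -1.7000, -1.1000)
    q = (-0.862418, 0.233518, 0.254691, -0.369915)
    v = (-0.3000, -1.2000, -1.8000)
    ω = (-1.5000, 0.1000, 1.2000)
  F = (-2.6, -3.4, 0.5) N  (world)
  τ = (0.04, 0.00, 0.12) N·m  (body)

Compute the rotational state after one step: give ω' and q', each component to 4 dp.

precession coupling ω×(Iω) = (-0.0012, 0.1980, -0.0180)
angular accel α = (1.0300, -1.2375, 0.9200)
ω' = ω + α·dt = (-1.4588, 0.0505, 1.2368)
q⊗(0,ω) = (0.7687059, 1.6362477, 0.1884091, -0.6295133)
q' = normalize(q + ½dt·q⊗(0,ω)) = (-0.8464, 0.2660, 0.2583, -0.3822)

ω' = (-1.4588, 0.0505, 1.2368)
q' = (-0.8464, 0.2660, 0.2583, -0.3822)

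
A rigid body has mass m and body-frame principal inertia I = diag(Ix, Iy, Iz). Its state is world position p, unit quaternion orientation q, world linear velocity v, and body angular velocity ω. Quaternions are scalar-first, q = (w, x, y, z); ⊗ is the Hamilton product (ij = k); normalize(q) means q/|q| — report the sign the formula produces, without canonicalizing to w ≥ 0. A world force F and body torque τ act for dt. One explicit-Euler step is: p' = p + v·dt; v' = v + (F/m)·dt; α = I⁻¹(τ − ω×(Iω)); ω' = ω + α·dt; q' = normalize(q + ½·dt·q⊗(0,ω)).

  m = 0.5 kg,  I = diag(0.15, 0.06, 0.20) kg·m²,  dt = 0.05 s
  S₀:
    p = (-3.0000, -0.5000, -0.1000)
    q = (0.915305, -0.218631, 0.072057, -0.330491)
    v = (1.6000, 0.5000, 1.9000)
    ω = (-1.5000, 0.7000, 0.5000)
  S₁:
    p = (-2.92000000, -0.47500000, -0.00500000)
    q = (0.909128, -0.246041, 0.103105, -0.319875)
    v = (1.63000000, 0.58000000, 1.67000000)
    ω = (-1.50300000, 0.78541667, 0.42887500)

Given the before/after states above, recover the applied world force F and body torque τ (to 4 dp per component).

v₁ − v₀ = (0.03000000, 0.08000000, -0.23000000)
applied force F = (0.3000, 0.8000, -2.3000)
rate change Δω = (-0.00300000, 0.08541667, -0.07112500)
gyro term ω₀×Iω₀ = (0.0490, 0.0375, 0.0945)
applied torque τ = (0.0400, 0.1400, -0.1900)

F = (0.3000, 0.8000, -2.3000)
τ = (0.0400, 0.1400, -0.1900)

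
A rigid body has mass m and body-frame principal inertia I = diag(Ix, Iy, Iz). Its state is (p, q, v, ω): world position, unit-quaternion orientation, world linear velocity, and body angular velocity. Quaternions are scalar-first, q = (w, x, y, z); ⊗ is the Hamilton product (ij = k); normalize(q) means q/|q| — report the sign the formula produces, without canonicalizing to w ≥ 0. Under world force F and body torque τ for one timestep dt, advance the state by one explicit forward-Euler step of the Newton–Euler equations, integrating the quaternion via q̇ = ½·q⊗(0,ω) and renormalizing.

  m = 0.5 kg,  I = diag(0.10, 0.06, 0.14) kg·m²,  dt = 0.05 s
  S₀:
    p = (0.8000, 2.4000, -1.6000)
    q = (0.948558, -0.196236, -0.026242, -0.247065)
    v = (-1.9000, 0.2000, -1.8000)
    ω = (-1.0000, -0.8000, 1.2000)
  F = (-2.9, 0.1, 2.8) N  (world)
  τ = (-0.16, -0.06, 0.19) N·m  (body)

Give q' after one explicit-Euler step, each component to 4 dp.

q' = (0.9496, -0.2255, -0.0331, -0.2151)

2q̇ = q⊗(0,ω) = (0.0792484, -1.1777004, -0.2762982, 1.2690164)
q' = normalize(q + ½dt·q⊗(0,ω)) = (0.9496, -0.2255, -0.0331, -0.2151)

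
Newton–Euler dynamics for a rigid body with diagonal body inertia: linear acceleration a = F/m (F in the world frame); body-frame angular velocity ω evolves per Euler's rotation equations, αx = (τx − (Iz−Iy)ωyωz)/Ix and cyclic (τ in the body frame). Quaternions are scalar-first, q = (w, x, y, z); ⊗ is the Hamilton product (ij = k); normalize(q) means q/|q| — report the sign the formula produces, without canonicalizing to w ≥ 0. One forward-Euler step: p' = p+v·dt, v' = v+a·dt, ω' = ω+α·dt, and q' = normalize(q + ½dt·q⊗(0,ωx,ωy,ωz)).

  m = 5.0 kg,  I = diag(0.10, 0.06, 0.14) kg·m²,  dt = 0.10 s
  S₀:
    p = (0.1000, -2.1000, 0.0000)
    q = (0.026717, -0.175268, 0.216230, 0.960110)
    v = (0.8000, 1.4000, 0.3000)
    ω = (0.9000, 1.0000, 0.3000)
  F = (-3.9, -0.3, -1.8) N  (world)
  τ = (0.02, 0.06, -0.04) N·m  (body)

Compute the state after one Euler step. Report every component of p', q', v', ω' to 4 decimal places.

ω×(Iω) gyroscopic = (0.0240, -0.0108, -0.0360)
angular accel α = (-0.0400, 1.1800, -0.0286)
ω' = ω + α·dt = (0.8960, 1.1180, 0.2971)
q⊗(0,ω) = (-0.3465218, -0.8711957, 0.9433964, -0.3618599)
q' = normalize(q + ½dt·q⊗(0,ω)) = (0.0094, -0.2183, 0.2628, 0.9398)
linear accel F/m = (-0.7800, -0.0600, -0.3600)
p + v·dt = (0.1800, -1.9600, 0.0300)
v + (F/m)dt = (0.7220, 1.3940, 0.2640)

p' = (0.1800, -1.9600, 0.0300)
q' = (0.0094, -0.2183, 0.2628, 0.9398)
v' = (0.7220, 1.3940, 0.2640)
ω' = (0.8960, 1.1180, 0.2971)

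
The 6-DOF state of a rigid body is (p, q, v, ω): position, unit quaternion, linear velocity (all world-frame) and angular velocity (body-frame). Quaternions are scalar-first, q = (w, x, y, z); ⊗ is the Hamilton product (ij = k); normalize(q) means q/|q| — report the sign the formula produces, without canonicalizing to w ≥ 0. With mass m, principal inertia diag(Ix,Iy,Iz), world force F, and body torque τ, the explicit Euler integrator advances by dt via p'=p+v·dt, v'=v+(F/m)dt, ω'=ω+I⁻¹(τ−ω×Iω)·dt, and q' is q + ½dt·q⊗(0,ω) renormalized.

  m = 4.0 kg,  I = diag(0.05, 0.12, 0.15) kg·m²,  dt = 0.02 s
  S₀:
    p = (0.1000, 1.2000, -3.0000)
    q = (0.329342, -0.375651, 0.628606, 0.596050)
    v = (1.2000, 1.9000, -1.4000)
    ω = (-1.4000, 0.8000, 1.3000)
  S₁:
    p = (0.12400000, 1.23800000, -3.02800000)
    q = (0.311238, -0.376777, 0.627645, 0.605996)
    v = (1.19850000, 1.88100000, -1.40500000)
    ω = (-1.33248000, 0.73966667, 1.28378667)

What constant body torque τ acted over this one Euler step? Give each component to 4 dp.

τ = (0.2000, -0.1800, -0.2000)

ω₁ − ω₀ = (0.06752000, -0.06033333, -0.01621333)
precession coupling = (0.0312, 0.1820, -0.0784)
τ = I·(Δω/dt) + ω₀×(Iω₀) = (0.2000, -0.1800, -0.2000)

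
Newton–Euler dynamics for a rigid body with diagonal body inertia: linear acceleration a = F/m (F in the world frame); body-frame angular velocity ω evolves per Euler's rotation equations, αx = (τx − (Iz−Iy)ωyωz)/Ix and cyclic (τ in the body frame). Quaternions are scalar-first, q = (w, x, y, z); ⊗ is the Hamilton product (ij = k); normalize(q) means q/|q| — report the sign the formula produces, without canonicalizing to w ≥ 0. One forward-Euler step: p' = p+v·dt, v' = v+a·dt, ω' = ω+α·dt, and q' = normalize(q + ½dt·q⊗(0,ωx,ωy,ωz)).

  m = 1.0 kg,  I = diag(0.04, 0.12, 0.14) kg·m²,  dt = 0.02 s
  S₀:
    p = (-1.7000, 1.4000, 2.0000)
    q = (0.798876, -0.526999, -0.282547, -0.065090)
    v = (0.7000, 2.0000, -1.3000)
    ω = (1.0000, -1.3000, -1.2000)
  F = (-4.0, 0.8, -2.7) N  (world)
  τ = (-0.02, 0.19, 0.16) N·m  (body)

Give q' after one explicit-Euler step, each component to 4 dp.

q' = (0.7995, -0.5164, -0.2998, -0.0650)

q⊗(0,ω) = (0.0815799, 1.0533154, -1.7360276, 0.0089945)
q' = normalize(q + ½dt·q⊗(0,ω)) = (0.7995, -0.5164, -0.2998, -0.0650)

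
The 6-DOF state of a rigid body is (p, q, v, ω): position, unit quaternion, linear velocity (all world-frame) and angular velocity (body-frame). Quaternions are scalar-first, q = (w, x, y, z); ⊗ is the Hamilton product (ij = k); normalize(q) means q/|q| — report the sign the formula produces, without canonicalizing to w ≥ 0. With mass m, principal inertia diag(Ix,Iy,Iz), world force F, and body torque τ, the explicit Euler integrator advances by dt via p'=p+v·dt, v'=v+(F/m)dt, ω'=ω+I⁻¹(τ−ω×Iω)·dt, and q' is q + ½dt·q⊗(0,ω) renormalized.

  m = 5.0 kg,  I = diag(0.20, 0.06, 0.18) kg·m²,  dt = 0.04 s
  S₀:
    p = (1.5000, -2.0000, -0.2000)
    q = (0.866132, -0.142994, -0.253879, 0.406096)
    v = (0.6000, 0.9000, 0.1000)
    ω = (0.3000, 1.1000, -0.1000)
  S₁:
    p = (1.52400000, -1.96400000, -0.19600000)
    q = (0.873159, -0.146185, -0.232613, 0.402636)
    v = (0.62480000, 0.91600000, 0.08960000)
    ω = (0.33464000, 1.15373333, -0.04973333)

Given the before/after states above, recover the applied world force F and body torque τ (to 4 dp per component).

rate change Δω = (0.03464000, 0.05373333, 0.05026667)
gyro term ω₀×Iω₀ = (-0.0132, -0.0006, -0.0462)
I·α + gyro = (0.1600, 0.0800, 0.1800)
Δv = v₁−v₀ = (0.02480000, 0.01600000, -0.01040000)
applied force F = (3.1000, 2.0000, -1.3000)

F = (3.1000, 2.0000, -1.3000)
τ = (0.1600, 0.0800, 0.1800)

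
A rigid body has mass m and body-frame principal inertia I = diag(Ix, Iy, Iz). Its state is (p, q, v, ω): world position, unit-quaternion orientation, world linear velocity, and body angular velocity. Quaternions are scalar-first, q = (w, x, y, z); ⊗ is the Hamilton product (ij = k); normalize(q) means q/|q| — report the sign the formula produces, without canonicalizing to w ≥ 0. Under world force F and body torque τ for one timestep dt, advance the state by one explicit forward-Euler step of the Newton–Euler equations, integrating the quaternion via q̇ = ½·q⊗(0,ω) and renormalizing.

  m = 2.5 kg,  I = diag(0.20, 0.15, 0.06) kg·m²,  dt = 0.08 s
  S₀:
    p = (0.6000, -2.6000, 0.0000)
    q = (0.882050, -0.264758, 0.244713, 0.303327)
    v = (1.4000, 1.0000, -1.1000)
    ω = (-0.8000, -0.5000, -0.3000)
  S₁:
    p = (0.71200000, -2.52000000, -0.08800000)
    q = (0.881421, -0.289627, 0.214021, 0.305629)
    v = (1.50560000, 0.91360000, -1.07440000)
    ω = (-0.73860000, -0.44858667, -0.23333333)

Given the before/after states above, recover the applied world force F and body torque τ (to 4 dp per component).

rate change Δω = (0.06140000, 0.05141333, 0.06666667)
I·α + gyro = (0.1400, 0.1300, 0.0300)
v₁ − v₀ = (0.10560000, -0.08640000, 0.02560000)
F = m·Δv/dt = (3.3000, -2.7000, 0.8000)

F = (3.3000, -2.7000, 0.8000)
τ = (0.1400, 0.1300, 0.0300)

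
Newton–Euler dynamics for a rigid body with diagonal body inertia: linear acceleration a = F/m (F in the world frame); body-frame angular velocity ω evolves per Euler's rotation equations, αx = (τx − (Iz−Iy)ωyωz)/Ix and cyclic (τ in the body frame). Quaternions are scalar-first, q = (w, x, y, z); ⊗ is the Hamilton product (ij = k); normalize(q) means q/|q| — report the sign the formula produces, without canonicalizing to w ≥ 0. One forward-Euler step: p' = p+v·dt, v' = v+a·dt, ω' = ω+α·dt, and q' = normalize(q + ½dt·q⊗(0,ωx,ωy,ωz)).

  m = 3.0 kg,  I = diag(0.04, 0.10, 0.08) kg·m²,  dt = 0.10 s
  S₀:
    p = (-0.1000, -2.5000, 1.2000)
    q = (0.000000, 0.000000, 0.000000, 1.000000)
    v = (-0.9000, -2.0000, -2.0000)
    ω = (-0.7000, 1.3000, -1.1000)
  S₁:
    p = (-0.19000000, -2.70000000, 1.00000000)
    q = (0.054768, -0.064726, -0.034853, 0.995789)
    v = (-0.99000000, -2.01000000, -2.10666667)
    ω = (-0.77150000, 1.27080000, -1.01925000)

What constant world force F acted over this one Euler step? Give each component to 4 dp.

F = (-2.7000, -0.3000, -3.2000)

Δv = v₁−v₀ = (-0.09000000, -0.01000000, -0.10666667)
F = m·Δv/dt = (-2.7000, -0.3000, -3.2000)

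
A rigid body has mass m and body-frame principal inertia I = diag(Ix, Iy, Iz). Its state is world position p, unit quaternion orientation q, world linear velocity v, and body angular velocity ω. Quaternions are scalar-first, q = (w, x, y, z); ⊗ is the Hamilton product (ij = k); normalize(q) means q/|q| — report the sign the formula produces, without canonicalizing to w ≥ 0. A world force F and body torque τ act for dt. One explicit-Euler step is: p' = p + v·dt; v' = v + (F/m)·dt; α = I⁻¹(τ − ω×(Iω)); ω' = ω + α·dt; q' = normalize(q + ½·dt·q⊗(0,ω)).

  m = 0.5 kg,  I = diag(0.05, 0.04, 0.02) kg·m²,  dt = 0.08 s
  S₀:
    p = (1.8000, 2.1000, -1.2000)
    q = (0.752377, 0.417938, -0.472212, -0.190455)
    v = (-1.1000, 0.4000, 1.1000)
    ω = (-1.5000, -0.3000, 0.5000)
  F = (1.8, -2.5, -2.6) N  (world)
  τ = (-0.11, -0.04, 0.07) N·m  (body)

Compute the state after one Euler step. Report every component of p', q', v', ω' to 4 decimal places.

a = (3.6000, -5.0000, -5.2000)
new position p' = (1.7120, 2.1320, -1.1120)
new velocity v' = (-0.8120, 0.0000, 0.6840)
ω×(Iω) gyroscopic = (0.0030, -0.0225, -0.0045)
angular accel α = (-2.2600, -0.4375, 3.7250)
new body rate ω' = (-1.6808, -0.3350, 0.7980)
2q̇ = q⊗(0,ω) = (0.5804709, -1.4218080, -0.1489996, -0.4575109)
q' = normalize(q + ½dt·q⊗(0,ω)) = (0.7740, 0.3603, -0.4772, -0.2083)

p' = (1.7120, 2.1320, -1.1120)
q' = (0.7740, 0.3603, -0.4772, -0.2083)
v' = (-0.8120, 0.0000, 0.6840)
ω' = (-1.6808, -0.3350, 0.7980)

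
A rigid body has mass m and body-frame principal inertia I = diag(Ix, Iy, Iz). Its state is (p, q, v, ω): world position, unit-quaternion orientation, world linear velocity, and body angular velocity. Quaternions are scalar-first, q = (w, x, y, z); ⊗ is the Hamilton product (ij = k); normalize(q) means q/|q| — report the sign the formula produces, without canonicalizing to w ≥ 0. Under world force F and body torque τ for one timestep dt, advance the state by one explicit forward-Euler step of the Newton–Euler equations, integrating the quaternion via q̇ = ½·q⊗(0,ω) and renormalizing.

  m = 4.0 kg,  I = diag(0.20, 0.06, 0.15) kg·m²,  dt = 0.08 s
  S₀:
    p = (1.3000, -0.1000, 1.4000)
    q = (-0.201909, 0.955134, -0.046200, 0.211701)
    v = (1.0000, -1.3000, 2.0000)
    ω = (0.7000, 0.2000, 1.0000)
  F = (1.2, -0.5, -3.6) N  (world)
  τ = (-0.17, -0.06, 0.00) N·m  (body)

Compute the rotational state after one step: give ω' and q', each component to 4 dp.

ω' = (0.6248, 0.0733, 1.0105)
q' = (-0.2365, 0.9448, -0.0800, 0.2123)

precession coupling ω×(Iω) = (0.0180, 0.0350, -0.0196)
α = I⁻¹(τ − ω×Iω) = (-0.9400, -1.5833, 0.1307)
new body rate ω' = (0.6248, 0.0733, 1.0105)
Hamilton product q⊗(0,ω) = (-0.8710548, -0.2298765, -0.8473251, 0.0214578)
q' = normalize(q + ½dt·q⊗(0,ω)) = (-0.2365, 0.9448, -0.0800, 0.2123)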